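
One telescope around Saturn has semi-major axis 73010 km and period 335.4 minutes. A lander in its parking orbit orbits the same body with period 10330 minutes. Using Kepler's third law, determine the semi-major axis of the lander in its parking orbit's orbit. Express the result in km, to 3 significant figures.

a₂ ≈ 7.17×10⁵ km

Kepler's third law: a³ ∝ T², so a₂ = a₁ (T₂/T₁)^(2/3).
T₂/T₁ = 30.80, (T₂/T₁)^(2/3) = 9.826.
a₂ = 73010 × 9.826 = 7.174×10⁵ km.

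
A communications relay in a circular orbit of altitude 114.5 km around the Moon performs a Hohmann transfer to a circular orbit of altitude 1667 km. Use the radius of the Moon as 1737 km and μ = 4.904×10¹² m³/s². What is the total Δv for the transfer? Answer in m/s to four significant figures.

Δv_total ≈ 417.6 m/s

r₁ = 1737 + 114.5 = 1851.5 km = 1.8515×10⁶ m.
r₂ = 1737 + 1667 = 3404.0 km = 3.4040×10⁶ m.
Transfer ellipse a_t = (r₁ + r₂)/2 = 2.628×10⁶ m.
At r₁: circular v_c1 = √(μ/r₁) = 1627 m/s; transfer-perilune v_p = √[μ(2/r₁ − 1/a_t)] = 1852 m/s.
Δv₁ = v_p − v_c1 = 224.8 m/s.
At r₂: circular v_c2 = √(μ/r₂) = 1200 m/s; transfer-apolune v_a = √[μ(2/r₂ − 1/a_t)] = 1008 m/s.
Δv₂ = v_c2 − v_a = 192.8 m/s.
Total Δv = Δv₁ + Δv₂ = 417.6 m/s.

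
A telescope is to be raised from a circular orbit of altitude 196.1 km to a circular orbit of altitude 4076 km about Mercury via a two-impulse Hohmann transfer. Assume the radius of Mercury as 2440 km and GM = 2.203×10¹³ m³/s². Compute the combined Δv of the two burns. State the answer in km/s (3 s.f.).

Δv_total ≈ 1.00 km/s

r₁ = 2440 + 196.1 = 2636.1 km = 2.6361×10⁶ m.
r₂ = 2440 + 4076 = 6516.0 km = 6.5160×10⁶ m.
Transfer ellipse a_t = (r₁ + r₂)/2 = 4.576×10⁶ m.
At r₁: circular v_c1 = √(μ/r₁) = 2891 m/s; transfer-periherm v_p = √[μ(2/r₁ − 1/a_t)] = 3450 m/s.
Δv₁ = v_p − v_c1 = 558.8 m/s.
At r₂: circular v_c2 = √(μ/r₂) = 1839 m/s; transfer-apoherm v_a = √[μ(2/r₂ − 1/a_t)] = 1396 m/s.
Δv₂ = v_c2 − v_a = 443.2 m/s.
Total Δv = Δv₁ + Δv₂ = 1002 m/s = 1.002 km/s.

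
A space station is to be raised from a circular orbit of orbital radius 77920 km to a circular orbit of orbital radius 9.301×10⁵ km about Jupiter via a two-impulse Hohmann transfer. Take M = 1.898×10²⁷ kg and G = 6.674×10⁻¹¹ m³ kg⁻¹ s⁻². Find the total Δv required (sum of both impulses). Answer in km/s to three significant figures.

μ = GM = 6.674×10⁻¹¹ × 1.898×10²⁷ = 1.267×10¹⁷ m³/s².
r₁ = 77920 km = 7.792×10⁷ m.
r₂ = 9.301×10⁵ km = 9.301×10⁸ m.
Transfer ellipse a_t = (r₁ + r₂)/2 = 5.040×10⁸ m.
At r₁: circular v_c1 = √(μ/r₁) = 40320 m/s; transfer-perijove v_p = √[μ(2/r₁ − 1/a_t)] = 54770 m/s.
Δv₁ = v_p − v_c1 = 14450 m/s.
At r₂: circular v_c2 = √(μ/r₂) = 11670 m/s; transfer-apojove v_a = √[μ(2/r₂ − 1/a_t)] = 4589 m/s.
Δv₂ = v_c2 − v_a = 7082 m/s.
Total Δv = Δv₁ + Δv₂ = 21530 m/s = 21.53 km/s.

Δv_total ≈ 21.5 km/s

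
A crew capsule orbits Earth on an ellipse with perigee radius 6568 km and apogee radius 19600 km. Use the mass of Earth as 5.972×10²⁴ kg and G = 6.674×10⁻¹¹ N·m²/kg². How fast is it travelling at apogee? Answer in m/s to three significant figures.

v ≈ 3200 m/s

μ = GM = 6.674×10⁻¹¹ × 5.972×10²⁴ = 3.986×10¹⁴ m³/s².
Semi-major axis a = (r_p + r_a)/2 = 13084 km = 1.308×10⁷ m.
Vis-viva: v² = μ(2/r − 1/a) = 3.986×10¹⁴ × (1.020×10⁻⁷ − 7.643×10⁻⁸) = 1.021×10⁷ m²/s².
v = 3195 m/s.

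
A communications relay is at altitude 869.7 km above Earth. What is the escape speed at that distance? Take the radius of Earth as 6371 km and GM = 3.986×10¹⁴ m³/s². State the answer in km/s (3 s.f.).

r = 6371 + 869.7 = 7240.7 km = 7.2407×10⁶ m.
Escape speed v_esc = √(2μ/r) = √(2 × 3.986×10¹⁴ / 7.241×10⁶) = √(1.101×10⁸) = 10490 m/s.
= 10.49 km/s.

v_esc ≈ 10.5 km/s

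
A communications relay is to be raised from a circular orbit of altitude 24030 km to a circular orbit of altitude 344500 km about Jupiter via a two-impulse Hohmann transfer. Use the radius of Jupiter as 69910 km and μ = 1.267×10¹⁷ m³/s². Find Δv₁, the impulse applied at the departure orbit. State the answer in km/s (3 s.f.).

Δv ≈ 10.2 km/s

r₁ = 69910 + 24030 = 93940 km = 9.3940×10⁷ m.
r₂ = 69910 + 344500 = 414410 km = 4.1441×10⁸ m.
Transfer ellipse a_t = (r₁ + r₂)/2 = 2.542×10⁸ m.
At r₁: circular v_c1 = √(μ/r₁) = 36730 m/s; transfer-perijove v_p = √[μ(2/r₁ − 1/a_t)] = 46890 m/s.
Δv₁ = v_p − v_c1 = 10170 m/s.
= 10.17 km/s.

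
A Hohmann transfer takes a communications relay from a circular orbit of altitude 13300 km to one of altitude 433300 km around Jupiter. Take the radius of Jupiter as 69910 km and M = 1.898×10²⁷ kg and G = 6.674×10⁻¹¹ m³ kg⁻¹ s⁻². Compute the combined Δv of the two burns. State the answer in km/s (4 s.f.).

μ = GM = 6.674×10⁻¹¹ × 1.898×10²⁷ = 1.267×10¹⁷ m³/s².
r₁ = 69910 + 13300 = 83210 km = 8.3210×10⁷ m.
r₂ = 69910 + 433300 = 503210 km = 5.0321×10⁸ m.
Transfer ellipse a_t = (r₁ + r₂)/2 = 2.932×10⁸ m.
At r₁: circular v_c1 = √(μ/r₁) = 39020 m/s; transfer-perijove v_p = √[μ(2/r₁ − 1/a_t)] = 51110 m/s.
Δv₁ = v_p − v_c1 = 12100 m/s.
At r₂: circular v_c2 = √(μ/r₂) = 15870 m/s; transfer-apojove v_a = √[μ(2/r₂ − 1/a_t)] = 8452 m/s.
Δv₂ = v_c2 − v_a = 7414 m/s.
Total Δv = Δv₁ + Δv₂ = 19510 m/s = 19.51 km/s.

Δv_total ≈ 19.51 km/s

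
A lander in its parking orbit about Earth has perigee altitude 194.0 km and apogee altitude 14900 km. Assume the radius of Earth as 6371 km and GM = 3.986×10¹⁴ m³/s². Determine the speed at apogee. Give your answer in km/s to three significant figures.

r_p = 6371 + 194.0 = 6565.0 km = 6.5650×10⁶ m.
r_a = 6371 + 14900 = 21271 km = 2.1271×10⁷ m.
Semi-major axis a = (r_p + r_a)/2 = 13918 km = 1.392×10⁷ m.
Vis-viva: v² = μ(2/r − 1/a) = 3.986×10¹⁴ × (9.402×10⁻⁸ − 7.185×10⁻⁸) = 8.839×10⁶ m²/s².
v = 2973 m/s = 2.973 km/s.

v ≈ 2.97 km/s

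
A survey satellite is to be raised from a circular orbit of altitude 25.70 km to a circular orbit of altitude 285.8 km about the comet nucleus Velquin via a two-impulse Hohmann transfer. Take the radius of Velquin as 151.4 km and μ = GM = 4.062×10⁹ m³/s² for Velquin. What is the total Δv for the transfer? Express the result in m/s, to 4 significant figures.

r₁ = 151.4 + 25.70 = 177.10 km = 1.7710×10⁵ m.
r₂ = 151.4 + 285.8 = 437.20 km = 4.3720×10⁵ m.
Transfer ellipse a_t = (r₁ + r₂)/2 = 3.072×10⁵ m.
At r₁: circular v_c1 = √(μ/r₁) = 151.4 m/s; transfer-periapsis v_p = √[μ(2/r₁ − 1/a_t)] = 180.7 m/s.
Δv₁ = v_p − v_c1 = 29.24 m/s.
At r₂: circular v_c2 = √(μ/r₂) = 96.39 m/s; transfer-apoapsis v_a = √[μ(2/r₂ − 1/a_t)] = 73.19 m/s.
Δv₂ = v_c2 − v_a = 23.20 m/s.
Total Δv = Δv₁ + Δv₂ = 52.44 m/s.

Δv_total ≈ 52.44 m/s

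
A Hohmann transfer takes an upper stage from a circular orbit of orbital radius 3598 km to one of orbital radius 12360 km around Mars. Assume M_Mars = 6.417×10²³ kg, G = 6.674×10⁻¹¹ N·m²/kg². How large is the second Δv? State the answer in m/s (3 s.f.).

μ = GM = 6.674×10⁻¹¹ × 6.417×10²³ = 4.283×10¹³ m³/s².
r₁ = 3598 km = 3.598×10⁶ m.
r₂ = 12360 km = 1.236×10⁷ m.
Transfer ellipse a_t = (r₁ + r₂)/2 = 7.979×10⁶ m.
At r₁: circular v_c1 = √(μ/r₁) = 3450 m/s; transfer-periapsis v_p = √[μ(2/r₁ − 1/a_t)] = 4294 m/s.
At r₂: circular v_c2 = √(μ/r₂) = 1861 m/s; transfer-apoapsis v_a = √[μ(2/r₂ − 1/a_t)] = 1250 m/s.
Δv₂ = v_c2 − v_a = 611.5 m/s.

Δv ≈ 611 m/s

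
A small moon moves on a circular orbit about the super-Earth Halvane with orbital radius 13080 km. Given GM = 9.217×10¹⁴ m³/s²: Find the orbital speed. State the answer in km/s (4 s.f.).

r = 13080 km = 1.308×10⁷ m.
For a circular orbit v = √(μ/r) = √(9.217×10¹⁴ / 1.308×10⁷) = √(7.047×10⁷) = 8394 m/s.
That is 8.394 km/s.

v ≈ 8.394 km/s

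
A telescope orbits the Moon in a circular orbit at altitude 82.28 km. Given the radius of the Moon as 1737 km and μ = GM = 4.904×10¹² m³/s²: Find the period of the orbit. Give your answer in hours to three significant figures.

T ≈ 1.93 hours

r = 1737 + 82.28 = 1819.3 km = 1.8193×10⁶ m.
Kepler's third law: T = 2π√(r³/μ) = 2π√((1.819×10⁶)³ / 4.904×10¹²).
r³/μ = 1.228×10⁶ s², so T = 2π × 1.108×10³ = 6.962×10³ s.
Converting: 6.962×10³ s ÷ 3600 = 1.934 hours.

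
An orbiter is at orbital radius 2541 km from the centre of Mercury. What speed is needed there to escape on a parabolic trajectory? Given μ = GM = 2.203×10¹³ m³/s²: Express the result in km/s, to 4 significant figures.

r = 2541 km = 2.541×10⁶ m.
Escape speed v_esc = √(2μ/r) = √(2 × 2.203×10¹³ / 2.541×10⁶) = √(1.734×10⁷) = 4164 m/s.
= 4.164 km/s.

v_esc ≈ 4.164 km/s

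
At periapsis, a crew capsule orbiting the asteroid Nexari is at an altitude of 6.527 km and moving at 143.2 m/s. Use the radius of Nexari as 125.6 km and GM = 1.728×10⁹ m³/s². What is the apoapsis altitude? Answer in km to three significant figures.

r_p = 125.6 + 6.527 = 132.13 km = 1.321×10⁵ m.
Specific energy ε = v²/2 − μ/r = -2.825×10³ J/kg, so a = −μ/(2ε) = 3.058×10⁵ m.
The apsides satisfy r_p + r_a = 2a, so the apoapsis radius is 2a − r_p = 4.795×10⁵ m = 479.51 km.
Apoapsis altitude = 479.51 − 125.6 = 353.91 km.

apoapsis altitude ≈ 354 km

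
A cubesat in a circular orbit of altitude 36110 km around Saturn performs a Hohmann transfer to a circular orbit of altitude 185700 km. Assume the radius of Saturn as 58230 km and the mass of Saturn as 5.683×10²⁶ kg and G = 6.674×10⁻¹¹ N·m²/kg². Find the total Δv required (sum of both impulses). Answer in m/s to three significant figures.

Δv_total ≈ 7190 m/s

μ = GM = 6.674×10⁻¹¹ × 5.683×10²⁶ = 3.793×10¹⁶ m³/s².
r₁ = 58230 + 36110 = 94340 km = 9.4340×10⁷ m.
r₂ = 58230 + 185700 = 243930 km = 2.4393×10⁸ m.
Transfer ellipse a_t = (r₁ + r₂)/2 = 1.691×10⁸ m.
At r₁: circular v_c1 = √(μ/r₁) = 20050 m/s; transfer-perikrone v_p = √[μ(2/r₁ − 1/a_t)] = 24080 m/s.
Δv₁ = v_p − v_c1 = 4029 m/s.
At r₂: circular v_c2 = √(μ/r₂) = 12470 m/s; transfer-apokrone v_a = √[μ(2/r₂ − 1/a_t)] = 9313 m/s.
Δv₂ = v_c2 − v_a = 3157 m/s.
Total Δv = Δv₁ + Δv₂ = 7185 m/s.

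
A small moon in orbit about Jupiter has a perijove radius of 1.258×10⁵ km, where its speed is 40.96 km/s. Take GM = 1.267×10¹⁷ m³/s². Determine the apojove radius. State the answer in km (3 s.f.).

r_p = 1.258×10⁸ m.
Specific energy ε = v²/2 − μ/r = -1.683×10⁸ J/kg, so a = −μ/(2ε) = 3.764×10⁸ m.
The apsides satisfy r_p + r_a = 2a, so the apojove radius is 2a − r_p = 6.271×10⁸ m = 6.2705×10⁵ km.

apojove radius ≈ 6.27×10⁵ km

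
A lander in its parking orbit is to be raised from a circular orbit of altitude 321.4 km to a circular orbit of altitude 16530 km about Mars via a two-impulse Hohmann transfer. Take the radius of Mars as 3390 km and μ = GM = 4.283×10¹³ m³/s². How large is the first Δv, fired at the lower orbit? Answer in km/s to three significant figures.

Δv ≈ 1.01 km/s

r₁ = 3390 + 321.4 = 3711.4 km = 3.7114×10⁶ m.
r₂ = 3390 + 16530 = 19920 km = 1.9920×10⁷ m.
Transfer ellipse a_t = (r₁ + r₂)/2 = 1.182×10⁷ m.
At r₁: circular v_c1 = √(μ/r₁) = 3397 m/s; transfer-periapsis v_p = √[μ(2/r₁ − 1/a_t)] = 4411 m/s.
Δv₁ = v_p − v_c1 = 1014 m/s.
= 1.014 km/s.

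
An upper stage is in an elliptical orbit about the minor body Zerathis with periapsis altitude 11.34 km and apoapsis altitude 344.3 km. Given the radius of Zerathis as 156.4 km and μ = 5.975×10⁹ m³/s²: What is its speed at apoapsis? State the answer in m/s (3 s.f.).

v ≈ 77.4 m/s

r_p = 156.4 + 11.34 = 167.74 km = 1.6774×10⁵ m.
r_a = 156.4 + 344.3 = 500.70 km = 5.0070×10⁵ m.
Semi-major axis a = (r_p + r_a)/2 = 334.22 km = 3.342×10⁵ m.
Vis-viva: v² = μ(2/r − 1/a) = 5.975×10⁹ × (3.994×10⁻⁶ − 2.992×10⁻⁶) = 5.989×10³ m²/s².
v = 77.39 m/s.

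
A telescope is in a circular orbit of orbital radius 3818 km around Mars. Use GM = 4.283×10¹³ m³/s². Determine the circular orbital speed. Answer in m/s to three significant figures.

r = 3818 km = 3.818×10⁶ m.
For a circular orbit v = √(μ/r) = √(4.283×10¹³ / 3.818×10⁶) = √(1.122×10⁷) = 3349 m/s.

v ≈ 3350 m/s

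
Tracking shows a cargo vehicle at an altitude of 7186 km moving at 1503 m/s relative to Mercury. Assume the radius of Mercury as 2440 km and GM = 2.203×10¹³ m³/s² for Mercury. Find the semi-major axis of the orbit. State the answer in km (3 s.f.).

r = 2440 + 7186 = 9626.0 km = 9.626×10⁶ m.
Specific orbital energy ε = v²/2 − μ/r = (1503)²/2 − 2.203×10¹³/9.626×10⁶ = -1.159×10⁶ J/kg.
Since ε = −μ/(2a), a = −μ/(2ε) = 9.503×10⁶ m = 9503.2 km.

a ≈ 9500 km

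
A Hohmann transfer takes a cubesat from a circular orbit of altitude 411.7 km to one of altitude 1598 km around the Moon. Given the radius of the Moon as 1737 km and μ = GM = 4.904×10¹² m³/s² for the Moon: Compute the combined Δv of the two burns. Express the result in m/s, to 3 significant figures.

Δv_total ≈ 295 m/s

r₁ = 1737 + 411.7 = 2148.7 km = 2.1487×10⁶ m.
r₂ = 1737 + 1598 = 3335.0 km = 3.3350×10⁶ m.
Transfer ellipse a_t = (r₁ + r₂)/2 = 2.742×10⁶ m.
At r₁: circular v_c1 = √(μ/r₁) = 1511 m/s; transfer-perilune v_p = √[μ(2/r₁ − 1/a_t)] = 1666 m/s.
Δv₁ = v_p − v_c1 = 155.4 m/s.
At r₂: circular v_c2 = √(μ/r₂) = 1213 m/s; transfer-apolune v_a = √[μ(2/r₂ − 1/a_t)] = 1073 m/s.
Δv₂ = v_c2 − v_a = 139.1 m/s.
Total Δv = Δv₁ + Δv₂ = 294.6 m/s.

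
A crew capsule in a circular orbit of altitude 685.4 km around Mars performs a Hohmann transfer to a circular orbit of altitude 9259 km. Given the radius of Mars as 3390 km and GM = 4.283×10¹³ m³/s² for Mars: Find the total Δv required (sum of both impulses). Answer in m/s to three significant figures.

Δv_total ≈ 1300 m/s

r₁ = 3390 + 685.4 = 4075.4 km = 4.0754×10⁶ m.
r₂ = 3390 + 9259 = 12649 km = 1.2649×10⁷ m.
Transfer ellipse a_t = (r₁ + r₂)/2 = 8.362×10⁶ m.
At r₁: circular v_c1 = √(μ/r₁) = 3242 m/s; transfer-periapsis v_p = √[μ(2/r₁ − 1/a_t)] = 3987 m/s.
Δv₁ = v_p − v_c1 = 745.3 m/s.
At r₂: circular v_c2 = √(μ/r₂) = 1840 m/s; transfer-apoapsis v_a = √[μ(2/r₂ − 1/a_t)] = 1285 m/s.
Δv₂ = v_c2 − v_a = 555.5 m/s.
Total Δv = Δv₁ + Δv₂ = 1301 m/s.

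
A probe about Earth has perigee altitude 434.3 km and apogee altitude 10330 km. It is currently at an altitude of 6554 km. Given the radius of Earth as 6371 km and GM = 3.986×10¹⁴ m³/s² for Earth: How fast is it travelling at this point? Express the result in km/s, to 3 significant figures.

r_p = 6371 + 434.3 = 6805.3 km = 6.8053×10⁶ m.
r_a = 6371 + 10330 = 16701 km = 1.6701×10⁷ m.
r = 6371 + 6554 = 12925 km = 1.292×10⁷ m.
Semi-major axis a = (r_p + r_a)/2 = 11753 km = 1.175×10⁷ m.
Vis-viva: v² = μ(2/r − 1/a) = 3.986×10¹⁴ × (1.547×10⁻⁷ − 8.508×10⁻⁸) = 2.776×10⁷ m²/s².
v = 5269 m/s = 5.269 km/s.

v ≈ 5.27 km/s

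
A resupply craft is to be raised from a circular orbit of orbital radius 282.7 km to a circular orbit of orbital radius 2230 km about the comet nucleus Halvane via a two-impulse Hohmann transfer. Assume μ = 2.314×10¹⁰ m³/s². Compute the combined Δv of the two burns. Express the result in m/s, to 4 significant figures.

r₁ = 282.7 km = 2.827×10⁵ m.
r₂ = 2230 km = 2.230×10⁶ m.
Transfer ellipse a_t = (r₁ + r₂)/2 = 1.256×10⁶ m.
At r₁: circular v_c1 = √(μ/r₁) = 286.1 m/s; transfer-periapsis v_p = √[μ(2/r₁ − 1/a_t)] = 381.2 m/s.
Δv₁ = v_p − v_c1 = 95.07 m/s.
At r₂: circular v_c2 = √(μ/r₂) = 101.9 m/s; transfer-apoapsis v_a = √[μ(2/r₂ − 1/a_t)] = 48.32 m/s.
Δv₂ = v_c2 − v_a = 53.54 m/s.
Total Δv = Δv₁ + Δv₂ = 148.6 m/s.

Δv_total ≈ 148.6 m/s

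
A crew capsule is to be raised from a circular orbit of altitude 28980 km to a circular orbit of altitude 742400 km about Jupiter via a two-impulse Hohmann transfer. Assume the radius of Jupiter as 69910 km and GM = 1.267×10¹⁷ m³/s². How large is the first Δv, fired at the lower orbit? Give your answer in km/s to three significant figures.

r₁ = 69910 + 28980 = 98890 km = 9.8890×10⁷ m.
r₂ = 69910 + 742400 = 812310 km = 8.1231×10⁸ m.
Transfer ellipse a_t = (r₁ + r₂)/2 = 4.556×10⁸ m.
At r₁: circular v_c1 = √(μ/r₁) = 35790 m/s; transfer-perijove v_p = √[μ(2/r₁ − 1/a_t)] = 47790 m/s.
Δv₁ = v_p − v_c1 = 12000 m/s.
= 12.00 km/s.

Δv ≈ 12.0 km/s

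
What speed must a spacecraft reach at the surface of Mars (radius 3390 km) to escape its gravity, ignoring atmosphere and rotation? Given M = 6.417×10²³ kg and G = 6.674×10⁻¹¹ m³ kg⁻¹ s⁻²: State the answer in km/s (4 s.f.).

v_esc ≈ 5.027 km/s

μ = GM = 6.674×10⁻¹¹ × 6.417×10²³ = 4.283×10¹³ m³/s².
r = R = 3.390×10⁶ m.
Escape speed v_esc = √(2μ/r) = √(2 × 4.283×10¹³ / 3.390×10⁶) = √(2.527×10⁷) = 5027 m/s.
= 5.027 km/s.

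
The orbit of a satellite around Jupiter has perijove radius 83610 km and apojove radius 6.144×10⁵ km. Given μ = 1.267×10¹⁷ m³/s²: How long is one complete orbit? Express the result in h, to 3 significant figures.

T ≈ 32.0 h

Semi-major axis a = (r_p + r_a)/2 = (83610 + 6.1440×10⁵)/2 = 3.4900×10⁵ km = 3.490×10⁸ m.
By Kepler's third law T = 2π√(a³/μ) = 2π × 1.832×10⁴ = 1.151×10⁵ s.
= 31.97 h.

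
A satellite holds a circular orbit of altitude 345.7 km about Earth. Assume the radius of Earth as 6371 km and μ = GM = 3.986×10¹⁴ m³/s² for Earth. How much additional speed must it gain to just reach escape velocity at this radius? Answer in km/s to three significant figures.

r = 6371 + 345.7 = 6716.7 km = 6.7167×10⁶ m.
Circular speed v_c = √(μ/r) = 7704 m/s.
Escape speed v_esc = √(2μ/r) = √2 × v_c = 10890 m/s.
Δv = v_esc − v_c = 3191 m/s = 3.191 km/s.

Δv ≈ 3.19 km/s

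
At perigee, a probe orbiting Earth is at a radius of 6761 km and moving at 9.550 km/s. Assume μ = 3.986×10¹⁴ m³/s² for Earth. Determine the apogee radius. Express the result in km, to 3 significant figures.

r_p = 6.761×10⁶ m.
Specific energy ε = v²/2 − μ/r = -1.335×10⁷ J/kg, so a = −μ/(2ε) = 1.492×10⁷ m.
The apsides satisfy r_p + r_a = 2a, so the apogee radius is 2a − r_p = 2.309×10⁷ m = 23087 km.

apogee radius ≈ 23100 km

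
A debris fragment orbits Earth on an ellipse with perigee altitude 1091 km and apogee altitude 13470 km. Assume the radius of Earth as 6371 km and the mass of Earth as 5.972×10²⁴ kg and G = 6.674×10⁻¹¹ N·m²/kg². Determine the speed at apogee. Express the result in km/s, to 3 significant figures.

v ≈ 3.31 km/s

μ = GM = 6.674×10⁻¹¹ × 5.972×10²⁴ = 3.986×10¹⁴ m³/s².
r_p = 6371 + 1091 = 7462.0 km = 7.4620×10⁶ m.
r_a = 6371 + 13470 = 19841 km = 1.9841×10⁷ m.
Semi-major axis a = (r_p + r_a)/2 = 13652 km = 1.365×10⁷ m.
Vis-viva: v² = μ(2/r − 1/a) = 3.986×10¹⁴ × (1.008×10⁻⁷ − 7.325×10⁻⁸) = 1.098×10⁷ m²/s².
v = 3314 m/s = 3.314 km/s.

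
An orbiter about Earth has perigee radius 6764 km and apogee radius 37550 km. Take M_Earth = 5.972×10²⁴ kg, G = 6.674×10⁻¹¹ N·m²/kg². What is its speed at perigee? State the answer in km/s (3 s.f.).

μ = GM = 6.674×10⁻¹¹ × 5.972×10²⁴ = 3.986×10¹⁴ m³/s².
Semi-major axis a = (r_p + r_a)/2 = 22157 km = 2.216×10⁷ m.
Vis-viva: v² = μ(2/r − 1/a) = 3.986×10¹⁴ × (2.957×10⁻⁷ − 4.513×10⁻⁸) = 9.986×10⁷ m²/s².
v = 9993 m/s = 9.993 km/s.

v ≈ 9.99 km/s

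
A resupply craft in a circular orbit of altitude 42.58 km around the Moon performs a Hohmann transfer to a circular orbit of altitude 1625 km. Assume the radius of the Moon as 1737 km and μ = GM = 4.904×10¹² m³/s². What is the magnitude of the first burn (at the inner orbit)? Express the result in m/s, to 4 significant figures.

Δv ≈ 238.3 m/s

r₁ = 1737 + 42.58 = 1779.6 km = 1.7796×10⁶ m.
r₂ = 1737 + 1625 = 3362.0 km = 3.3620×10⁶ m.
Transfer ellipse a_t = (r₁ + r₂)/2 = 2.571×10⁶ m.
At r₁: circular v_c1 = √(μ/r₁) = 1660 m/s; transfer-perilune v_p = √[μ(2/r₁ − 1/a_t)] = 1898 m/s.
Δv₁ = v_p − v_c1 = 238.3 m/s.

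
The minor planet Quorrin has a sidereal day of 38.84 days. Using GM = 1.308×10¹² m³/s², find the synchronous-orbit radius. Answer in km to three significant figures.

r_sync ≈ 72000 km

T = 38.84 days = 3.356×10⁶ s.
A synchronous orbit has period T, so by Kepler's third law a = (μT²/4π²)^(1/3).
μT²/4π² = 1.308×10¹² × (3.356×10⁶)² / 39.48 = 3.731×10²³ m³.
a = 7.199×10⁷ m = 71991 km.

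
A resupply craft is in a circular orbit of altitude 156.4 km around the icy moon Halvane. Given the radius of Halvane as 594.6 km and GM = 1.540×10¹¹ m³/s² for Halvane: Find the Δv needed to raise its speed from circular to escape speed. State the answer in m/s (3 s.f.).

Δv ≈ 188 m/s

r = 594.6 + 156.4 = 751.00 km = 7.5100×10⁵ m.
Circular speed v_c = √(μ/r) = 452.8 m/s.
Escape speed v_esc = √(2μ/r) = √2 × v_c = 640.4 m/s.
Δv = v_esc − v_c = 187.6 m/s.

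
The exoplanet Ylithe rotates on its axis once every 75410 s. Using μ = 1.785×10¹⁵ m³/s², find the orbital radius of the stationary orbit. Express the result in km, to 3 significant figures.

r_sync ≈ 63600 km

A synchronous orbit has period T, so by Kepler's third law a = (μT²/4π²)^(1/3).
μT²/4π² = 1.785×10¹⁵ × (7.541×10⁴)² / 39.48 = 2.571×10²³ m³.
a = 6.359×10⁷ m = 63589 km.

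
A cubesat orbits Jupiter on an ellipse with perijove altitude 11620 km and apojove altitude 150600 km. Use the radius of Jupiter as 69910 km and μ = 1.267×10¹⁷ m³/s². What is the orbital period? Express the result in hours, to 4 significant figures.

r_p = 69910 + 11620 = 81530 km = 8.1530×10⁷ m.
r_a = 69910 + 150600 = 220510 km = 2.2051×10⁸ m.
Semi-major axis a = (r_p + r_a)/2 = (81530 + 2.2051×10⁵)/2 = 1.5102×10⁵ km = 1.510×10⁸ m.
By Kepler's third law T = 2π√(a³/μ) = 2π × 5.214×10³ = 3.276×10⁴ s.
= 9.100 hours.

T ≈ 9.100 hours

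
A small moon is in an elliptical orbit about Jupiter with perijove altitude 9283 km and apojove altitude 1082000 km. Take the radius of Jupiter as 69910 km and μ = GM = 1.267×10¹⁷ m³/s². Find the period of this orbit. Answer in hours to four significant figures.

r_p = 69910 + 9283 = 79193 km = 7.9193×10⁷ m.
r_a = 69910 + 1082000 = 1151900 km = 1.1519×10⁹ m.
Semi-major axis a = (r_p + r_a)/2 = (79193 + 1.1519×10⁶)/2 = 6.1555×10⁵ km = 6.156×10⁸ m.
By Kepler's third law T = 2π√(a³/μ) = 2π × 4.291×10⁴ = 2.696×10⁵ s.
= 74.88 hours.

T ≈ 74.88 hours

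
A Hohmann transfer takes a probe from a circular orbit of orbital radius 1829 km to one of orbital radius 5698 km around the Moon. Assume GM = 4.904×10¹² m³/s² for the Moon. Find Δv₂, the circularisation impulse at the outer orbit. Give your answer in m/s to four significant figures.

r₁ = 1829 km = 1.829×10⁶ m.
r₂ = 5698 km = 5.698×10⁶ m.
Transfer ellipse a_t = (r₁ + r₂)/2 = 3.764×10⁶ m.
At r₁: circular v_c1 = √(μ/r₁) = 1637 m/s; transfer-perilune v_p = √[μ(2/r₁ − 1/a_t)] = 2015 m/s.
At r₂: circular v_c2 = √(μ/r₂) = 927.7 m/s; transfer-apolune v_a = √[μ(2/r₂ − 1/a_t)] = 646.7 m/s.
Δv₂ = v_c2 − v_a = 281.0 m/s.

Δv ≈ 281.0 m/s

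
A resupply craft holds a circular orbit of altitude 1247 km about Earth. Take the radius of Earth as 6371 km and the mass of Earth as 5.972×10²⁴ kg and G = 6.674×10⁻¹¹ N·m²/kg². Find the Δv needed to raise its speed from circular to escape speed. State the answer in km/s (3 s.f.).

μ = GM = 6.674×10⁻¹¹ × 5.972×10²⁴ = 3.986×10¹⁴ m³/s².
r = 6371 + 1247 = 7618.0 km = 7.6180×10⁶ m.
Circular speed v_c = √(μ/r) = 7233 m/s.
Escape speed v_esc = √(2μ/r) = √2 × v_c = 10230 m/s.
Δv = v_esc − v_c = 2996 m/s = 2.996 km/s.

Δv ≈ 3.00 km/s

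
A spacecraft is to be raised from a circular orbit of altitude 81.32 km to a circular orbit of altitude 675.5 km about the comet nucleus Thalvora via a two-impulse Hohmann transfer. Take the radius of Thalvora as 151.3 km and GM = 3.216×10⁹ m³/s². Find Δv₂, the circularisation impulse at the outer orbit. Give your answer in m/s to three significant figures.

r₁ = 151.3 + 81.32 = 232.62 km = 2.3262×10⁵ m.
r₂ = 151.3 + 675.5 = 826.80 km = 8.2680×10⁵ m.
Transfer ellipse a_t = (r₁ + r₂)/2 = 5.297×10⁵ m.
At r₁: circular v_c1 = √(μ/r₁) = 117.6 m/s; transfer-periapsis v_p = √[μ(2/r₁ − 1/a_t)] = 146.9 m/s.
At r₂: circular v_c2 = √(μ/r₂) = 62.37 m/s; transfer-apoapsis v_a = √[μ(2/r₂ − 1/a_t)] = 41.33 m/s.
Δv₂ = v_c2 − v_a = 21.04 m/s.

Δv ≈ 21.0 m/s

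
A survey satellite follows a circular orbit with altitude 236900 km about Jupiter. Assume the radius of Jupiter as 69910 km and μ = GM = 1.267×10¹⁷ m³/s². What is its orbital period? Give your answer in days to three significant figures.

T ≈ 1.10 days

r = 69910 + 236900 = 306810 km = 3.0681×10⁸ m.
Kepler's third law: T = 2π√(r³/μ) = 2π√((3.068×10⁸)³ / 1.267×10¹⁷).
r³/μ = 2.279×10⁸ s², so T = 2π × 1.510×10⁴ = 9.486×10⁴ s.
Converting: 9.486×10⁴ s ÷ 86400 = 1.098 days.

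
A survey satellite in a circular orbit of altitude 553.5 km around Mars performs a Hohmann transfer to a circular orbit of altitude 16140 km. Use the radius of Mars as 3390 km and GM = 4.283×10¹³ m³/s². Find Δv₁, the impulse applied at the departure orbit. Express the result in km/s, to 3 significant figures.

Δv ≈ 0.956 km/s

r₁ = 3390 + 553.5 = 3943.5 km = 3.9435×10⁶ m.
r₂ = 3390 + 16140 = 19530 km = 1.9530×10⁷ m.
Transfer ellipse a_t = (r₁ + r₂)/2 = 1.174×10⁷ m.
At r₁: circular v_c1 = √(μ/r₁) = 3296 m/s; transfer-periapsis v_p = √[μ(2/r₁ − 1/a_t)] = 4251 m/s.
Δv₁ = v_p − v_c1 = 955.6 m/s.
= 0.9556 km/s.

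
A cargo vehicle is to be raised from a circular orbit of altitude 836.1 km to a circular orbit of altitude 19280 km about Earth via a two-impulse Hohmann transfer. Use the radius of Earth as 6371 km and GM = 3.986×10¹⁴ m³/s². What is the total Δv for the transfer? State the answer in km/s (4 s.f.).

r₁ = 6371 + 836.1 = 7207.1 km = 7.2071×10⁶ m.
r₂ = 6371 + 19280 = 25651 km = 2.5651×10⁷ m.
Transfer ellipse a_t = (r₁ + r₂)/2 = 1.643×10⁷ m.
At r₁: circular v_c1 = √(μ/r₁) = 7437 m/s; transfer-perigee v_p = √[μ(2/r₁ − 1/a_t)] = 9293 m/s.
Δv₁ = v_p − v_c1 = 1856 m/s.
At r₂: circular v_c2 = √(μ/r₂) = 3942 m/s; transfer-apogee v_a = √[μ(2/r₂ − 1/a_t)] = 2611 m/s.
Δv₂ = v_c2 − v_a = 1331 m/s.
Total Δv = Δv₁ + Δv₂ = 3187 m/s = 3.187 km/s.

Δv_total ≈ 3.187 km/s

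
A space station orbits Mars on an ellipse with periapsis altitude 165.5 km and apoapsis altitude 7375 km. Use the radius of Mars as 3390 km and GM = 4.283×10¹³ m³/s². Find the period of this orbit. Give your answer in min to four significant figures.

r_p = 3390 + 165.5 = 3555.5 km = 3.5555×10⁶ m.
r_a = 3390 + 7375 = 10765 km = 1.0765×10⁷ m.
Semi-major axis a = (r_p + r_a)/2 = (3555.5 + 10765)/2 = 7160.2 km = 7.160×10⁶ m.
By Kepler's third law T = 2π√(a³/μ) = 2π × 2.928×10³ = 1.839×10⁴ s.
= 306.6 min.

T ≈ 306.6 min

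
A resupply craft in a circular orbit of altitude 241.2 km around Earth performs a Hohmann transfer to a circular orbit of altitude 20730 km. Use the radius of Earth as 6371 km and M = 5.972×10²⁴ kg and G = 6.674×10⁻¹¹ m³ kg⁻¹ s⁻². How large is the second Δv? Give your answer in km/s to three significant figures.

μ = GM = 6.674×10⁻¹¹ × 5.972×10²⁴ = 3.986×10¹⁴ m³/s².
r₁ = 6371 + 241.2 = 6612.2 km = 6.6122×10⁶ m.
r₂ = 6371 + 20730 = 27101 km = 2.7101×10⁷ m.
Transfer ellipse a_t = (r₁ + r₂)/2 = 1.686×10⁷ m.
At r₁: circular v_c1 = √(μ/r₁) = 7764 m/s; transfer-perigee v_p = √[μ(2/r₁ − 1/a_t)] = 9844 m/s.
At r₂: circular v_c2 = √(μ/r₂) = 3835 m/s; transfer-apogee v_a = √[μ(2/r₂ − 1/a_t)] = 2402 m/s.
Δv₂ = v_c2 − v_a = 1433 m/s.
= 1.433 km/s.

Δv ≈ 1.43 km/s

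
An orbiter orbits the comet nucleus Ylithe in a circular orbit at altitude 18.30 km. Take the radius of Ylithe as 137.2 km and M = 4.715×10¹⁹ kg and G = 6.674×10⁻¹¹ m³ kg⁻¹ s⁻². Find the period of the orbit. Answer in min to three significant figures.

μ = GM = 6.674×10⁻¹¹ × 4.715×10¹⁹ = 3.147×10⁹ m³/s².
r = 137.2 + 18.30 = 155.50 km = 1.5550×10⁵ m.
Kepler's third law: T = 2π√(r³/μ) = 2π√((1.555×10⁵)³ / 3.147×10⁹).
r³/μ = 1.195×10⁶ s², so T = 2π × 1.093×10³ = 6.868×10³ s.
Converting: 6.868×10³ s ÷ 60.00 = 114.5 min.

T ≈ 114 min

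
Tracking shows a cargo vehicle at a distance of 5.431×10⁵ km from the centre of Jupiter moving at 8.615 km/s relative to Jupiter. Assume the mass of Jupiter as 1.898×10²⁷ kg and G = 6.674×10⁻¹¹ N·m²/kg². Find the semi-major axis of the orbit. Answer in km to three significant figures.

μ = GM = 6.674×10⁻¹¹ × 1.898×10²⁷ = 1.267×10¹⁷ m³/s².
r = 5.431×10⁸ m.
Vis-viva rearranged: 1/a = 2/r − v²/μ = 3.683×10⁻⁹ − 5.859×10⁻¹⁰ = 3.097×10⁻⁹ m⁻¹.
a = 3.229×10⁸ m = 3.2293×10⁵ km.

a ≈ 3.23×10⁵ km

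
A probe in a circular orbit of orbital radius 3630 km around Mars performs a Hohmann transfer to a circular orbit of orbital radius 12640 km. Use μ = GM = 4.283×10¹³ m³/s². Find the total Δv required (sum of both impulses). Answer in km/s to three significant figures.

r₁ = 3630 km = 3.630×10⁶ m.
r₂ = 12640 km = 1.264×10⁷ m.
Transfer ellipse a_t = (r₁ + r₂)/2 = 8.135×10⁶ m.
At r₁: circular v_c1 = √(μ/r₁) = 3435 m/s; transfer-periapsis v_p = √[μ(2/r₁ − 1/a_t)] = 4282 m/s.
Δv₁ = v_p − v_c1 = 846.7 m/s.
At r₂: circular v_c2 = √(μ/r₂) = 1841 m/s; transfer-apoapsis v_a = √[μ(2/r₂ − 1/a_t)] = 1230 m/s.
Δv₂ = v_c2 − v_a = 611.1 m/s.
Total Δv = Δv₁ + Δv₂ = 1458 m/s = 1.458 km/s.

Δv_total ≈ 1.46 km/s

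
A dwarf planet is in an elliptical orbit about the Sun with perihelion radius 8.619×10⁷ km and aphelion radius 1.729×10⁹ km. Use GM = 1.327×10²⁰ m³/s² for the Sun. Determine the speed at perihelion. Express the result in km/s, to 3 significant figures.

Semi-major axis a = (r_p + r_a)/2 = 9.0760×10⁸ km = 9.076×10¹¹ m.
Vis-viva: v² = μ(2/r − 1/a) = 1.327×10²⁰ × (2.320×10⁻¹¹ − 1.102×10⁻¹²) = 2.933×10⁹ m²/s².
v = 54160 m/s = 54.16 km/s.

v ≈ 54.2 km/s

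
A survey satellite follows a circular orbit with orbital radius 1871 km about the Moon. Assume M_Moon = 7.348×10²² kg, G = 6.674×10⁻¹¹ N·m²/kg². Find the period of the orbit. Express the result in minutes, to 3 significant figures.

T ≈ 121 minutes

μ = GM = 6.674×10⁻¹¹ × 7.348×10²² = 4.904×10¹² m³/s².
r = 1871 km = 1.871×10⁶ m.
Kepler's third law: T = 2π√(r³/μ) = 2π√((1.871×10⁶)³ / 4.904×10¹²).
r³/μ = 1.336×10⁶ s², so T = 2π × 1.156×10³ = 7.261×10³ s.
Converting: 7.261×10³ s ÷ 60.00 = 121.0 minutes.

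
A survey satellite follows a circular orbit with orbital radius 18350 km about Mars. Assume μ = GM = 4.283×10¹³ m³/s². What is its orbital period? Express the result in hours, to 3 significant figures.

r = 18350 km = 1.835×10⁷ m.
Kepler's third law: T = 2π√(r³/μ) = 2π√((1.835×10⁷)³ / 4.283×10¹³).
r³/μ = 1.443×10⁸ s², so T = 2π × 1.201×10⁴ = 7.547×10⁴ s.
Converting: 7.547×10⁴ s ÷ 3600 = 20.96 hours.

T ≈ 21.0 hours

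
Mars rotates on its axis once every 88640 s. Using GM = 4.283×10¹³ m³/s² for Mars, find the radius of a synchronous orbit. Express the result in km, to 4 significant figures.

A synchronous orbit has period T, so by Kepler's third law a = (μT²/4π²)^(1/3).
μT²/4π² = 4.283×10¹³ × (8.864×10⁴)² / 39.48 = 8.524×10²¹ m³.
a = 2.043×10⁷ m = 20428 km.

r_sync ≈ 20430 km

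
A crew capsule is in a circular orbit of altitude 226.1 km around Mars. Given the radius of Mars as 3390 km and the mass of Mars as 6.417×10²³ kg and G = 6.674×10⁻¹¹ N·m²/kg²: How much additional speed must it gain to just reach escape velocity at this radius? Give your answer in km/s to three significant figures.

Δv ≈ 1.43 km/s

μ = GM = 6.674×10⁻¹¹ × 6.417×10²³ = 4.283×10¹³ m³/s².
r = 3390 + 226.1 = 3616.1 km = 3.6161×10⁶ m.
Circular speed v_c = √(μ/r) = 3441 m/s.
Escape speed v_esc = √(2μ/r) = √2 × v_c = 4867 m/s.
Δv = v_esc − v_c = 1425 m/s = 1.425 km/s.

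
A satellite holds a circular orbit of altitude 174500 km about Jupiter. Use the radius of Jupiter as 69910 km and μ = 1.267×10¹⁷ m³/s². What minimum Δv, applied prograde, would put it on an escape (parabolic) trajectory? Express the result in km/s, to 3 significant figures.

r = 69910 + 174500 = 244410 km = 2.4441×10⁸ m.
Circular speed v_c = √(μ/r) = 22770 m/s.
Escape speed v_esc = √(2μ/r) = √2 × v_c = 32200 m/s.
Δv = v_esc − v_c = 9431 m/s = 9.431 km/s.

Δv ≈ 9.43 km/s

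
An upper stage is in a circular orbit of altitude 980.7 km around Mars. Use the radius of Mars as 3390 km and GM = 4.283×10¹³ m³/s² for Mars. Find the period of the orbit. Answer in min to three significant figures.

r = 3390 + 980.7 = 4370.7 km = 4.3707×10⁶ m.
Kepler's third law: T = 2π√(r³/μ) = 2π√((4.371×10⁶)³ / 4.283×10¹³).
r³/μ = 1.949×10⁶ s², so T = 2π × 1.396×10³ = 8.773×10³ s.
Converting: 8.773×10³ s ÷ 60.00 = 146.2 min.

T ≈ 146 min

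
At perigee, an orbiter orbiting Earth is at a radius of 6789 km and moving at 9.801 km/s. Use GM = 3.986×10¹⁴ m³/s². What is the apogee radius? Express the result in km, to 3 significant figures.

r_p = 6.789×10⁶ m.
Specific energy ε = v²/2 − μ/r = -1.068×10⁷ J/kg, so a = −μ/(2ε) = 1.866×10⁷ m.
The apsides satisfy r_p + r_a = 2a, so the apogee radius is 2a − r_p = 3.052×10⁷ m = 30523 km.

apogee radius ≈ 30500 km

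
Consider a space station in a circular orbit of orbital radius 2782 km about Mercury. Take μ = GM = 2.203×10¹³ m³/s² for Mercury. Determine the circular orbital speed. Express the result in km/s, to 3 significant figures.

r = 2782 km = 2.782×10⁶ m.
For a circular orbit v = √(μ/r) = √(2.203×10¹³ / 2.782×10⁶) = √(7.919×10⁶) = 2814 m/s.
That is 2.814 km/s.

v ≈ 2.81 km/s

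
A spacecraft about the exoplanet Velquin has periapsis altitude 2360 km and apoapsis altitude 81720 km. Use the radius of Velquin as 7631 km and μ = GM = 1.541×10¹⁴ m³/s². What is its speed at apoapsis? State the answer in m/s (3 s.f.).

r_p = 7631 + 2360 = 9991.0 km = 9.9910×10⁶ m.
r_a = 7631 + 81720 = 89351 km = 8.9351×10⁷ m.
Semi-major axis a = (r_p + r_a)/2 = 49671 km = 4.967×10⁷ m.
Vis-viva: v² = μ(2/r − 1/a) = 1.541×10¹⁴ × (2.238×10⁻⁸ − 2.013×10⁻⁸) = 3.469×10⁵ m²/s².
v = 589.0 m/s.

v ≈ 589 m/s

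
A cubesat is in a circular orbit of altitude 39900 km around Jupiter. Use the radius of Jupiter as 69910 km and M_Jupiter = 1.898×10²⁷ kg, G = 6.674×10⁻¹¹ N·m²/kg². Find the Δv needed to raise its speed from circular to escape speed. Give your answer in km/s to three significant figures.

Δv ≈ 14.1 km/s

μ = GM = 6.674×10⁻¹¹ × 1.898×10²⁷ = 1.267×10¹⁷ m³/s².
r = 69910 + 39900 = 109810 km = 1.0981×10⁸ m.
Circular speed v_c = √(μ/r) = 33960 m/s.
Escape speed v_esc = √(2μ/r) = √2 × v_c = 48030 m/s.
Δv = v_esc − v_c = 14070 m/s = 14.07 km/s.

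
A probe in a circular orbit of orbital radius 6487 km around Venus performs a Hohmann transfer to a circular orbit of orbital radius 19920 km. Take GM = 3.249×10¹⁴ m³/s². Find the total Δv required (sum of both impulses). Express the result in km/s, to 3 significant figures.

Δv_total ≈ 2.82 km/s

r₁ = 6487 km = 6.487×10⁶ m.
r₂ = 19920 km = 1.992×10⁷ m.
Transfer ellipse a_t = (r₁ + r₂)/2 = 1.320×10⁷ m.
At r₁: circular v_c1 = √(μ/r₁) = 7077 m/s; transfer-periapsis v_p = √[μ(2/r₁ − 1/a_t)] = 8693 m/s.
Δv₁ = v_p − v_c1 = 1616 m/s.
At r₂: circular v_c2 = √(μ/r₂) = 4039 m/s; transfer-apoapsis v_a = √[μ(2/r₂ − 1/a_t)] = 2831 m/s.
Δv₂ = v_c2 − v_a = 1208 m/s.
Total Δv = Δv₁ + Δv₂ = 2823 m/s = 2.823 km/s.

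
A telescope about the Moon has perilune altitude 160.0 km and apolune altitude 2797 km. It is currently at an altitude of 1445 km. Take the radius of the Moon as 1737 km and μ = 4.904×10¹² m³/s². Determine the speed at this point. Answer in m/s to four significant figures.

r_p = 1737 + 160.0 = 1897.0 km = 1.8970×10⁶ m.
r_a = 1737 + 2797 = 4534.0 km = 4.5340×10⁶ m.
r = 1737 + 1445 = 3182.0 km = 3.182×10⁶ m.
Semi-major axis a = (r_p + r_a)/2 = 3215.5 km = 3.216×10⁶ m.
Vis-viva: v² = μ(2/r − 1/a) = 4.904×10¹² × (6.285×10⁻⁷ − 3.110×10⁻⁷) = 1.557×10⁶ m²/s².
v = 1248 m/s.

v ≈ 1248 m/s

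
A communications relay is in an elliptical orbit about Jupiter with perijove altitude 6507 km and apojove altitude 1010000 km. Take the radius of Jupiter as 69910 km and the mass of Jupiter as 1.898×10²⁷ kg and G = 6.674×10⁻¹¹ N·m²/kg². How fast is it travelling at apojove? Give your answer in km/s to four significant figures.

v ≈ 3.937 km/s

μ = GM = 6.674×10⁻¹¹ × 1.898×10²⁷ = 1.267×10¹⁷ m³/s².
r_p = 69910 + 6507 = 76417 km = 7.6417×10⁷ m.
r_a = 69910 + 1010000 = 1079900 km = 1.0799×10⁹ m.
Semi-major axis a = (r_p + r_a)/2 = 5.7816×10⁵ km = 5.782×10⁸ m.
Vis-viva: v² = μ(2/r − 1/a) = 1.267×10¹⁷ × (1.852×10⁻⁹ − 1.730×10⁻⁹) = 1.550×10⁷ m²/s².
v = 3937 m/s = 3.937 km/s.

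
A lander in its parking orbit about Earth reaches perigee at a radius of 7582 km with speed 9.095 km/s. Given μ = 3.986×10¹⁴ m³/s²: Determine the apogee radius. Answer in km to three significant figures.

r_p = 7.582×10⁶ m.
Specific energy ε = v²/2 − μ/r = -1.121×10⁷ J/kg, so a = −μ/(2ε) = 1.778×10⁷ m.
The apsides satisfy r_p + r_a = 2a, so the apogee radius is 2a − r_p = 2.797×10⁷ m = 27968 km.

apogee radius ≈ 28000 km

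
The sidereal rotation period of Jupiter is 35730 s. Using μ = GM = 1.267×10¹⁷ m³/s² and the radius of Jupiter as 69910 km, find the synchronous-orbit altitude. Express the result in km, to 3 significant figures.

A synchronous orbit has period T, so by Kepler's third law a = (μT²/4π²)^(1/3).
μT²/4π² = 1.267×10¹⁷ × (3.573×10⁴)² / 39.48 = 4.097×10²⁴ m³.
a = 1.600×10⁸ m = 1.6002×10⁵ km.
Altitude h = a − R = 1.6002×10⁵ − 69910 = 90105 km.

h_sync ≈ 90100 km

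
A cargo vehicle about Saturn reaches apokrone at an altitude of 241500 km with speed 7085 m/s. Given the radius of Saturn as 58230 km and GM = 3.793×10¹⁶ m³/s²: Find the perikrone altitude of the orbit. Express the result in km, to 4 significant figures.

perikrone altitude ≈ 15920 km

r_a = 58230 + 241500 = 2.9973×10⁵ km = 2.997×10⁸ m.
Specific energy ε = v²/2 − μ/r = -1.014×10⁸ J/kg, so a = −μ/(2ε) = 1.869×10⁸ m.
The apsides satisfy r_p + r_a = 2a, so the perikrone radius is 2a − r_a = 7.415×10⁷ m = 74154 km.
Perikrone altitude = 74154 − 58230 = 15924 km.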